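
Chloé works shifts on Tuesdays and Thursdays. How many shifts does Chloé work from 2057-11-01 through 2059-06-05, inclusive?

2057-11-01 is a Thursday.
From 2057-11-01 to 2059-06-05 is 582 days inclusive.
582 = 7 × 83 + 1, so there are 83 full weeks plus 1 extra day.
Each full week contributes 2 days from the set (Tue, Thu): 83 × 2 = 166.
The 1 extra day is Thu — 1 of them qualifies.
Total: 166 + 1 = 167.

167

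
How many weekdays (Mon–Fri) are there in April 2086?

22 weekdays

1 April 2086 is a Monday.
The range spans 30 days (inclusive of both endpoints).
30 = 7 × 4 + 2, so there are 4 full weeks plus 2 extra days.
Each full week contributes 5 weekdays (Mon–Fri): 4 × 5 = 20.
The 2 extra days are Mon, Tue — 2 of them qualify.
Total: 20 + 2 = 22.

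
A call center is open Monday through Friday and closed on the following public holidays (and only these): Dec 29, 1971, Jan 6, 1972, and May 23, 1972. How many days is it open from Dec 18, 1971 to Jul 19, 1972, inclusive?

Dec 18, 1971 is a Saturday.
The range spans 215 days (inclusive of both endpoints).
215 = 7 × 30 + 5, so there are 30 full weeks plus 5 extra days.
Each full week contributes 5 weekdays (Mon–Fri): 30 × 5 = 150.
The 5 extra days are Saturday, Sunday, Monday, Tuesday, Wednesday — 3 of them qualify.
Total: 150 + 3 = 153.
Holidays: Dec 29, 1971 (Wed); Jan 6, 1972 (Thu); May 23, 1972 (Tue).
All 3 holidays fall on weekdays, so subtract 3.
Business days: 153 − 3 = 150.

150 working days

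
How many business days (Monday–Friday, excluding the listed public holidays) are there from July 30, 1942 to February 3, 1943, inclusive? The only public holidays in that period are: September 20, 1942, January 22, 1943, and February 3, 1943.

July 30, 1942 is a Thursday.
From July 30, 1942 to February 3, 1943 is 189 days inclusive.
189 = 7 × 27, so the span is exactly 27 full weeks.
Each full week contributes 5 weekdays (Mon–Fri): 27 × 5 = 135.
Total: 135.
Holidays: September 20, 1942 (Sun); January 22, 1943 (Fri); February 3, 1943 (Wed).
2 of the 3 holidays fall on weekdays; the rest are weekends and were already excluded.
Business days: 135 − 2 = 133.

133 business days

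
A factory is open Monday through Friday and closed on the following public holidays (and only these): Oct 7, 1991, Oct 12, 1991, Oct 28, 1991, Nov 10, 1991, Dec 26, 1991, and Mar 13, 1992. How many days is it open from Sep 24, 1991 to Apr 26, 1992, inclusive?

150 working days

Sep 24, 1991 is a Tuesday.
The range spans 216 days (inclusive of both endpoints).
216 = 7 × 30 + 6, so there are 30 full weeks plus 6 extra days.
Each full week contributes 5 weekdays (Mon–Fri): 30 × 5 = 150.
The 6 extra days are Tuesday, Wednesday, Thursday, Friday, Saturday, Sunday — 4 of them qualify.
Total: 150 + 4 = 154.
Holidays: Oct 7, 1991 (Mon); Oct 12, 1991 (Sat); Oct 28, 1991 (Mon); Nov 10, 1991 (Sun); Dec 26, 1991 (Thu); Mar 13, 1992 (Fri).
4 of the 6 holidays fall on weekdays; the rest are weekends and were already excluded.
Business days: 154 − 4 = 150.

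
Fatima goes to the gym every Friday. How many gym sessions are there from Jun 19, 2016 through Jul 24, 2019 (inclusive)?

161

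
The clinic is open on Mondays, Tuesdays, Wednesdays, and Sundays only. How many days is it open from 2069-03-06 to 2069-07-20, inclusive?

2069-03-06 is a Wednesday.
From 2069-03-06 to 2069-07-20 is 137 days inclusive.
137 = 7 × 19 + 4, so there are 19 full weeks plus 4 extra days.
Each full week contributes 4 days from the set (Mon, Tue, Wed, Sun): 19 × 4 = 76.
The 4 extra days are Wed, Thu, Fri, Sat — 1 of them qualifies.
Total: 76 + 1 = 77.

77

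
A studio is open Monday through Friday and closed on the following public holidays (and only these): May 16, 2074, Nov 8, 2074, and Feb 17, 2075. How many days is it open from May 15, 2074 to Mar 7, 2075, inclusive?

May 15, 2074 is a Tuesday.
That's 297 days from start to end, counting both.
297 = 7 × 42 + 3, so there are 42 full weeks plus 3 extra days.
Each full week contributes 5 weekdays (Mon–Fri): 42 × 5 = 210.
The 3 extra days are Tue, Wed, Thu — 3 of them qualify.
Total: 210 + 3 = 213.
Holidays: May 16, 2074 (Wed); Nov 8, 2074 (Thu); Feb 17, 2075 (Sun).
2 of the 3 holidays fall on weekdays; the rest are weekends and were already excluded.
Business days: 213 − 2 = 211.

211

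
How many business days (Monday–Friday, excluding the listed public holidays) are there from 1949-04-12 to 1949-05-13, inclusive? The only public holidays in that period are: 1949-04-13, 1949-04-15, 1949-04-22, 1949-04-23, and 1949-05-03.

20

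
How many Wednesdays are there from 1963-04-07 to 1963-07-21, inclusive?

1963-04-07 is a Sunday.
The range spans 106 days (inclusive of both endpoints).
106 = 7 × 15 + 1, so there are 15 full weeks plus 1 extra day.
Each full week contributes one Wednesday: 15 so far.
The 1 extra day is Sun — none qualify.
Total: 15 + 0 = 15.

15 Wednesdays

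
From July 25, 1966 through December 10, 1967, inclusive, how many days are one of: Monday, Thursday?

144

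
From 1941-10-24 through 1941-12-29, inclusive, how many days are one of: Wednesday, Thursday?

18

1941-10-24 is a Friday.
From 1941-10-24 to 1941-12-29 is 67 days inclusive.
67 = 7 × 9 + 4, so there are 9 full weeks plus 4 extra days.
Each full week contributes 2 days from the set (Wed, Thu): 9 × 2 = 18.
The 4 extra days are Friday, Saturday, Sunday, Monday — none qualify.
Total: 18 + 0 = 18.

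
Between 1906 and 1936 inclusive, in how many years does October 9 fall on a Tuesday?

5

Day of week of October 9 in each year:
1906: Tue ✓, 1907: Wed, 1908: Fri, 1909: Sat, 1910: Sun, 1911: Mon, 1912: Wed, 1913: Thu, 1914: Fri, 1915: Sat, 1916: Mon, 1917: Tue ✓, 1918: Wed, 1919: Thu, 1920: Sat, 1921: Sun, 1922: Mon, 1923: Tue ✓, 1924: Thu, 1925: Fri, 1926: Sat, 1927: Sun, 1928: Tue ✓, 1929: Wed, 1930: Thu, 1931: Fri, 1932: Sun, 1933: Mon, 1934: Tue ✓, 1935: Wed, 1936: Fri
Tuesdays: 1906, 1917, 1923, 1928, 1934.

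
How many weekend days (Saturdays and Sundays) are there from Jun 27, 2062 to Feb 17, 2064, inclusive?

Jun 27, 2062 is a Tuesday.
The range spans 601 days (inclusive of both endpoints).
601 = 7 × 85 + 6, so there are 85 full weeks plus 6 extra days.
Each full week contributes 2 weekend days (Sat, Sun): 85 × 2 = 170.
The 6 extra days are Tue, Wed, Thu, Fri, Sat, Sun — 2 of them qualify.
Total: 170 + 2 = 172.

172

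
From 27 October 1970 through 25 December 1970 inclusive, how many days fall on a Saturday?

8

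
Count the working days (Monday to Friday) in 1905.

260 weekdays

Jan 1, 1905 is a Sunday.
From Jan 1, 1905 to Dec 31, 1905 is 365 days inclusive.
365 = 7 × 52 + 1, so there are 52 full weeks plus 1 extra day.
Each full week contributes 5 weekdays (Mon–Fri): 52 × 5 = 260.
The 1 extra day is Sunday — none qualify.
Total: 260 + 0 = 260.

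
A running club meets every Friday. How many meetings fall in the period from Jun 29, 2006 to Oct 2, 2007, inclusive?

Jun 29, 2006 is a Thursday.
That's 461 days from start to end, counting both.
461 = 7 × 65 + 6, so there are 65 full weeks plus 6 extra days.
Each full week contributes one Friday: 65 so far.
The 6 extra days are Thursday, Friday, Saturday, Sunday, Monday, Tuesday — 1 of them qualifies.
Total: 65 + 1 = 66.

66 Fridays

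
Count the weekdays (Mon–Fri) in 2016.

261

Jan 1, 2016 is a Friday.
That's 366 days from start to end, counting both.
366 = 7 × 52 + 2, so there are 52 full weeks plus 2 extra days.
Each full week contributes 5 weekdays (Mon–Fri): 52 × 5 = 260.
The 2 extra days are Fri, Sat — 1 of them qualifies.
Total: 260 + 1 = 261.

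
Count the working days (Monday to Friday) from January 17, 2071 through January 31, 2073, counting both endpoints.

January 17, 2071 is a Saturday.
That's 746 days from start to end, counting both.
746 = 7 × 106 + 4, so there are 106 full weeks plus 4 extra days.
Each full week contributes 5 weekdays (Mon–Fri): 106 × 5 = 530.
The 4 extra days are Saturday, Sunday, Monday, Tuesday — 2 of them qualify.
Total: 530 + 2 = 532.

532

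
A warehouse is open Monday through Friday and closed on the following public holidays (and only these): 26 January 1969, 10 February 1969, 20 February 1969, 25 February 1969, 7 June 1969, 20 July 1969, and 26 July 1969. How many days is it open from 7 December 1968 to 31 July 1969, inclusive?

166 working days

7 December 1968 is a Saturday.
From 7 December 1968 to 31 July 1969 is 237 days inclusive.
237 = 7 × 33 + 6, so there are 33 full weeks plus 6 extra days.
Each full week contributes 5 weekdays (Mon–Fri): 33 × 5 = 165.
The 6 extra days are Sat, Sun, Mon, Tue, Wed, Thu — 4 of them qualify.
Total: 165 + 4 = 169.
Holidays: 26 January 1969 (Sun); 10 February 1969 (Mon); 20 February 1969 (Thu); 25 February 1969 (Tue); 7 June 1969 (Sat); 20 July 1969 (Sun); 26 July 1969 (Sat).
3 of the 7 holidays fall on weekdays; the rest are weekends and were already excluded.
Business days: 169 − 3 = 166.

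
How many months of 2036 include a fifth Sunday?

4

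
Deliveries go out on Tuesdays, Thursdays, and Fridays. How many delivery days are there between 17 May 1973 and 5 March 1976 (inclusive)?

440

17 May 1973 is a Thursday.
That's 1024 days from start to end, counting both.
1024 = 7 × 146 + 2, so there are 146 full weeks plus 2 extra days.
Each full week contributes 3 days from the set (Tue, Thu, Fri): 146 × 3 = 438.
The 2 extra days are Thursday, Friday — 2 of them qualify.
Total: 438 + 2 = 440.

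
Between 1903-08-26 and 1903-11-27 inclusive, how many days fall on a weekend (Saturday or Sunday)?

26

1903-08-26 is a Wednesday.
From 1903-08-26 to 1903-11-27 is 94 days inclusive.
94 = 7 × 13 + 3, so there are 13 full weeks plus 3 extra days.
Each full week contributes 2 weekend days (Sat, Sun): 13 × 2 = 26.
The 3 extra days are Wed, Thu, Fri — none qualify.
Total: 26 + 0 = 26.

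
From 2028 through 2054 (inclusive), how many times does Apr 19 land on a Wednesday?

Day of week of April 19 in each year:
2028: Wed ✓, 2029: Thu, 2030: Fri, 2031: Sat, 2032: Mon, 2033: Tue, 2034: Wed ✓, 2035: Thu, 2036: Sat, 2037: Sun, 2038: Mon, 2039: Tue, 2040: Thu, 2041: Fri, 2042: Sat, 2043: Sun, 2044: Tue, 2045: Wed ✓, 2046: Thu, 2047: Fri, 2048: Sun, 2049: Mon, 2050: Tue, 2051: Wed ✓, 2052: Fri, 2053: Sat, 2054: Sun
Wednesdays: 2028, 2034, 2045, 2051.

4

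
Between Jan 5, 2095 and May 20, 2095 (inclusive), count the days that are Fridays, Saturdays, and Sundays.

58

Jan 5, 2095 is a Wednesday.
From Jan 5, 2095 to May 20, 2095 is 136 days inclusive.
136 = 7 × 19 + 3, so there are 19 full weeks plus 3 extra days.
Each full week contributes 3 days from the set (Fri, Sat, Sun): 19 × 3 = 57.
The 3 extra days are Wed, Thu, Fri — 1 of them qualifies.
Total: 57 + 1 = 58.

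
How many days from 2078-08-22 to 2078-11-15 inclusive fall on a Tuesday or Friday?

25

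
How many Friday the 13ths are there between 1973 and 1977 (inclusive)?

8

Friday-the-13ths by year:
1973: Apr, Jul
1974: Sep, Dec
1975: Jun
1976: Feb, Aug
1977: May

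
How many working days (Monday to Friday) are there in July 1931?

23

July 1, 1931 is a Wednesday.
That's 31 days from start to end, counting both.
31 = 7 × 4 + 3, so there are 4 full weeks plus 3 extra days.
Each full week contributes 5 weekdays (Mon–Fri): 4 × 5 = 20.
The 3 extra days are Wed, Thu, Fri — 3 of them qualify.
Total: 20 + 3 = 23.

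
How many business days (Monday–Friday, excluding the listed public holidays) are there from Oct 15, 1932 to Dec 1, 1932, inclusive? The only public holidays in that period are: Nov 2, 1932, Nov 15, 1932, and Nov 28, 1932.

31

Oct 15, 1932 is a Saturday.
The range spans 48 days (inclusive of both endpoints).
48 = 7 × 6 + 6, so there are 6 full weeks plus 6 extra days.
Each full week contributes 5 weekdays (Mon–Fri): 6 × 5 = 30.
The 6 extra days are Sat, Sun, Mon, Tue, Wed, Thu — 4 of them qualify.
Total: 30 + 4 = 34.
Holidays: Nov 2, 1932 (Wed); Nov 15, 1932 (Tue); Nov 28, 1932 (Mon).
All 3 holidays fall on weekdays, so subtract 3.
Business days: 34 − 3 = 31.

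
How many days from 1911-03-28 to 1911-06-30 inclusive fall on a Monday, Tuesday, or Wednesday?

1911-03-28 is a Tuesday.
From 1911-03-28 to 1911-06-30 is 95 days inclusive.
95 = 7 × 13 + 4, so there are 13 full weeks plus 4 extra days.
Each full week contributes 3 days from the set (Mon, Tue, Wed): 13 × 3 = 39.
The 4 extra days are Tue, Wed, Thu, Fri — 2 of them qualify.
Total: 39 + 2 = 41.

41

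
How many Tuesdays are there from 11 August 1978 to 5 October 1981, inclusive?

11 August 1978 is a Friday.
From 11 August 1978 to 5 October 1981 is 1152 days inclusive.
1152 = 7 × 164 + 4, so there are 164 full weeks plus 4 extra days.
Each full week contributes one Tuesday: 164 so far.
The 4 extra days are Fri, Sat, Sun, Mon — none qualify.
Total: 164 + 0 = 164.

164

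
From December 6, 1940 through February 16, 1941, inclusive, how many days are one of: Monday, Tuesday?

December 6, 1940 is a Friday.
That's 73 days from start to end, counting both.
73 = 7 × 10 + 3, so there are 10 full weeks plus 3 extra days.
Each full week contributes 2 days from the set (Mon, Tue): 10 × 2 = 20.
The 3 extra days are Friday, Saturday, Sunday — none qualify.
Total: 20 + 0 = 20.

20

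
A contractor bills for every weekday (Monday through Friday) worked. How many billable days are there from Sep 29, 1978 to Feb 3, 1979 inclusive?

91

Sep 29, 1978 is a Friday.
The range spans 128 days (inclusive of both endpoints).
128 = 7 × 18 + 2, so there are 18 full weeks plus 2 extra days.
Each full week contributes 5 weekdays (Mon–Fri): 18 × 5 = 90.
The 2 extra days are Friday, Saturday — 1 of them qualifies.
Total: 90 + 1 = 91.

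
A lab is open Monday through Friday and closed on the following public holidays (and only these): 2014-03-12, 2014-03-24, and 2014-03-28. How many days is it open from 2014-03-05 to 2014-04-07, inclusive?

21

2014-03-05 is a Wednesday.
From 2014-03-05 to 2014-04-07 is 34 days inclusive.
34 = 7 × 4 + 6, so there are 4 full weeks plus 6 extra days.
Each full week contributes 5 weekdays (Mon–Fri): 4 × 5 = 20.
The 6 extra days are Wed, Thu, Fri, Sat, Sun, Mon — 4 of them qualify.
Total: 20 + 4 = 24.
Holidays: 2014-03-12 (Wed); 2014-03-24 (Mon); 2014-03-28 (Fri).
All 3 holidays fall on weekdays, so subtract 3.
Business days: 24 − 3 = 21.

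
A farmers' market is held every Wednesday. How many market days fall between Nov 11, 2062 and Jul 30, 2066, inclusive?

194

Nov 11, 2062 is a Saturday.
From Nov 11, 2062 to Jul 30, 2066 is 1358 days inclusive.
1358 = 7 × 194, so the span is exactly 194 full weeks.
Each full week contributes one Wednesday: 194 so far.
Total: 194.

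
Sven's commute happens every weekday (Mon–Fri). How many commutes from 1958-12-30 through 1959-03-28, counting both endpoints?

1958-12-30 is a Tuesday.
From 1958-12-30 to 1959-03-28 is 89 days inclusive.
89 = 7 × 12 + 5, so there are 12 full weeks plus 5 extra days.
Each full week contributes 5 weekdays (Mon–Fri): 12 × 5 = 60.
The 5 extra days are Tuesday, Wednesday, Thursday, Friday, Saturday — 4 of them qualify.
Total: 60 + 4 = 64.

64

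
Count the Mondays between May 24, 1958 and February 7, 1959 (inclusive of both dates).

37

May 24, 1958 is a Saturday.
That's 260 days from start to end, counting both.
260 = 7 × 37 + 1, so there are 37 full weeks plus 1 extra day.
Each full week contributes one Monday: 37 so far.
The 1 extra day is Sat — none qualify.
Total: 37 + 0 = 37.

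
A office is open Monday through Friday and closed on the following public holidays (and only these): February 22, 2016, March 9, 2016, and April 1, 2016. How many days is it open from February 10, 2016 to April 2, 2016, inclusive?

35 working days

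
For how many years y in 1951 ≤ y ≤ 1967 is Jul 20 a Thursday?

2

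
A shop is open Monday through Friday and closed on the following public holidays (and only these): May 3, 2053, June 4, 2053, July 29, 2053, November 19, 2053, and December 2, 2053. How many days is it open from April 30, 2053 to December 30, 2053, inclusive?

April 30, 2053 is a Wednesday.
The range spans 245 days (inclusive of both endpoints).
245 = 7 × 35, so the span is exactly 35 full weeks.
Each full week contributes 5 weekdays (Mon–Fri): 35 × 5 = 175.
Total: 175.
Holidays: May 3, 2053 (Sat); June 4, 2053 (Wed); July 29, 2053 (Tue); November 19, 2053 (Wed); December 2, 2053 (Tue).
4 of the 5 holidays fall on weekdays; the rest are weekends and were already excluded.
Business days: 175 − 4 = 171.

171 business days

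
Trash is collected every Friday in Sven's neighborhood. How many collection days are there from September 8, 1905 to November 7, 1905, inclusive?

September 8, 1905 is a Friday.
The range spans 61 days (inclusive of both endpoints).
61 = 7 × 8 + 5, so there are 8 full weeks plus 5 extra days.
Each full week contributes one Friday: 8 so far.
The 5 extra days are Friday, Saturday, Sunday, Monday, Tuesday — 1 of them qualifies.
Total: 8 + 1 = 9.

9 Fridays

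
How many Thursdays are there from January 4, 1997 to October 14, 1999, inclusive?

January 4, 1997 is a Saturday.
That's 1014 days from start to end, counting both.
1014 = 7 × 144 + 6, so there are 144 full weeks plus 6 extra days.
Each full week contributes one Thursday: 144 so far.
The 6 extra days are Sat, Sun, Mon, Tue, Wed, Thu — 1 of them qualifies.
Total: 144 + 1 = 145.

145 Thursdays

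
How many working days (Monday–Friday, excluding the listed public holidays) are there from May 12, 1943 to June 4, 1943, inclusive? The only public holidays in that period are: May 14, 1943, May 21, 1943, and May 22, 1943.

16

May 12, 1943 is a Wednesday.
That's 24 days from start to end, counting both.
24 = 7 × 3 + 3, so there are 3 full weeks plus 3 extra days.
Each full week contributes 5 weekdays (Mon–Fri): 3 × 5 = 15.
The 3 extra days are Wednesday, Thursday, Friday — 3 of them qualify.
Total: 15 + 3 = 18.
Holidays: May 14, 1943 (Fri); May 21, 1943 (Fri); May 22, 1943 (Sat).
2 of the 3 holidays fall on weekdays; the rest are weekends and were already excluded.
Business days: 18 − 2 = 16.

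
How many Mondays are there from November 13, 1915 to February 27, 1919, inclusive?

172

November 13, 1915 is a Saturday.
The range spans 1203 days (inclusive of both endpoints).
1203 = 7 × 171 + 6, so there are 171 full weeks plus 6 extra days.
Each full week contributes one Monday: 171 so far.
The 6 extra days are Sat, Sun, Mon, Tue, Wed, Thu — 1 of them qualifies.
Total: 171 + 1 = 172.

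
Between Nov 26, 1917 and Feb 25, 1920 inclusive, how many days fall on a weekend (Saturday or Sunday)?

234

Nov 26, 1917 is a Monday.
From Nov 26, 1917 to Feb 25, 1920 is 822 days inclusive.
822 = 7 × 117 + 3, so there are 117 full weeks plus 3 extra days.
Each full week contributes 2 weekend days (Sat, Sun): 117 × 2 = 234.
The 3 extra days are Monday, Tuesday, Wednesday — none qualify.
Total: 234 + 0 = 234.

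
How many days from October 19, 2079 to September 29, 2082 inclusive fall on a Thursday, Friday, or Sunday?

462

October 19, 2079 is a Thursday.
From October 19, 2079 to September 29, 2082 is 1077 days inclusive.
1077 = 7 × 153 + 6, so there are 153 full weeks plus 6 extra days.
Each full week contributes 3 days from the set (Thu, Fri, Sun): 153 × 3 = 459.
The 6 extra days are Thu, Fri, Sat, Sun, Mon, Tue — 3 of them qualify.
Total: 459 + 3 = 462.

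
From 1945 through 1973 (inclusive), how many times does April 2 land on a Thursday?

4

Day of week of April 2 in each year:
1945: Mon, 1946: Tue, 1947: Wed, 1948: Fri, 1949: Sat, 1950: Sun, 1951: Mon, 1952: Wed, 1953: Thu ✓, 1954: Fri, 1955: Sat, 1956: Mon, 1957: Tue, 1958: Wed, 1959: Thu ✓, 1960: Sat, 1961: Sun, 1962: Mon, 1963: Tue, 1964: Thu ✓, 1965: Fri, 1966: Sat, 1967: Sun, 1968: Tue, 1969: Wed, 1970: Thu ✓, 1971: Fri, 1972: Sun, 1973: Mon
Thursdays: 1953, 1959, 1964, 1970.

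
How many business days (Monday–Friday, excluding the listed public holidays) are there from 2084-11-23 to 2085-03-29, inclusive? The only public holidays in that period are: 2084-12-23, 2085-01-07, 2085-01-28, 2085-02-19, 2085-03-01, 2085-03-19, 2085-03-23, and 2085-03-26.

86 business days

2084-11-23 is a Thursday.
From 2084-11-23 to 2085-03-29 is 127 days inclusive.
127 = 7 × 18 + 1, so there are 18 full weeks plus 1 extra day.
Each full week contributes 5 weekdays (Mon–Fri): 18 × 5 = 90.
The 1 extra day is Thu — 1 of them qualifies.
Total: 90 + 1 = 91.
Holidays: 2084-12-23 (Sat); 2085-01-07 (Sun); 2085-01-28 (Sun); 2085-02-19 (Mon); 2085-03-01 (Thu); 2085-03-19 (Mon); 2085-03-23 (Fri); 2085-03-26 (Mon).
5 of the 8 holidays fall on weekdays; the rest are weekends and were already excluded.
Business days: 91 − 5 = 86.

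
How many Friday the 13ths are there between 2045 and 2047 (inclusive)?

6

Friday-the-13ths by year:
2045: Jan, Oct
2046: Apr, Jul
2047: Sep, Dec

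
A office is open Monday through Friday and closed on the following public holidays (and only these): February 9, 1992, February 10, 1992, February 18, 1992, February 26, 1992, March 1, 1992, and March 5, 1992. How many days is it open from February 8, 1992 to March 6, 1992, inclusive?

February 8, 1992 is a Saturday.
From February 8, 1992 to March 6, 1992 is 28 days inclusive.
28 = 7 × 4, so the span is exactly 4 full weeks.
Each full week contributes 5 weekdays (Mon–Fri): 4 × 5 = 20.
Total: 20.
Holidays: February 9, 1992 (Sun); February 10, 1992 (Mon); February 18, 1992 (Tue); February 26, 1992 (Wed); March 1, 1992 (Sun); March 5, 1992 (Thu).
4 of the 6 holidays fall on weekdays; the rest are weekends and were already excluded.
Business days: 20 − 4 = 16.

16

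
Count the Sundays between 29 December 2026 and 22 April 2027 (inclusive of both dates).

16

29 December 2026 is a Tuesday.
From 29 December 2026 to 22 April 2027 is 115 days inclusive.
115 = 7 × 16 + 3, so there are 16 full weeks plus 3 extra days.
Each full week contributes one Sunday: 16 so far.
The 3 extra days are Tuesday, Wednesday, Thursday — none qualify.
Total: 16 + 0 = 16.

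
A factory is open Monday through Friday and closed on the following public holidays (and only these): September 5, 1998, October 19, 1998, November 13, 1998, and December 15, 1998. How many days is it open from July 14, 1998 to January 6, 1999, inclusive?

124

July 14, 1998 is a Tuesday.
The range spans 177 days (inclusive of both endpoints).
177 = 7 × 25 + 2, so there are 25 full weeks plus 2 extra days.
Each full week contributes 5 weekdays (Mon–Fri): 25 × 5 = 125.
The 2 extra days are Tuesday, Wednesday — 2 of them qualify.
Total: 125 + 2 = 127.
Holidays: September 5, 1998 (Sat); October 19, 1998 (Mon); November 13, 1998 (Fri); December 15, 1998 (Tue).
3 of the 4 holidays fall on weekdays; the rest are weekends and were already excluded.
Business days: 127 − 3 = 124.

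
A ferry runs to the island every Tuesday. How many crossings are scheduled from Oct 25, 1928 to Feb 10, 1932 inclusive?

172 Tuesdays

Oct 25, 1928 is a Thursday.
The range spans 1204 days (inclusive of both endpoints).
1204 = 7 × 172, so the span is exactly 172 full weeks.
Each full week contributes one Tuesday: 172 so far.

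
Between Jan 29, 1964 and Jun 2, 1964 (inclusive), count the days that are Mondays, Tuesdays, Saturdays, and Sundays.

72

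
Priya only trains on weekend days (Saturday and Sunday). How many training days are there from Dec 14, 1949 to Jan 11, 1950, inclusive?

8

Dec 14, 1949 is a Wednesday.
That's 29 days from start to end, counting both.
29 = 7 × 4 + 1, so there are 4 full weeks plus 1 extra day.
Each full week contributes 2 weekend days (Sat, Sun): 4 × 2 = 8.
The 1 extra day is Wednesday — none qualify.
Total: 8 + 0 = 8.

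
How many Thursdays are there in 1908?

Jan 1, 1908 is a Wednesday.
From Jan 1, 1908 to Dec 31, 1908 is 366 days inclusive.
366 = 7 × 52 + 2, so there are 52 full weeks plus 2 extra days.
Each full week contributes one Thursday: 52 so far.
The 2 extra days are Wed, Thu — 1 of them qualifies.
Total: 52 + 1 = 53.

53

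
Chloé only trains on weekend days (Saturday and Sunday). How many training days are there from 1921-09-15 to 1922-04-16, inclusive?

62

1921-09-15 is a Thursday.
From 1921-09-15 to 1922-04-16 is 214 days inclusive.
214 = 7 × 30 + 4, so there are 30 full weeks plus 4 extra days.
Each full week contributes 2 weekend days (Sat, Sun): 30 × 2 = 60.
The 4 extra days are Thursday, Friday, Saturday, Sunday — 2 of them qualify.
Total: 60 + 2 = 62.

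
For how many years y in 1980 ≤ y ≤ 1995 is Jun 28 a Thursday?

2

Day of week of June 28 in each year:
1980: Sat, 1981: Sun, 1982: Mon, 1983: Tue, 1984: Thu ✓, 1985: Fri, 1986: Sat, 1987: Sun, 1988: Tue, 1989: Wed, 1990: Thu ✓, 1991: Fri, 1992: Sun, 1993: Mon, 1994: Tue, 1995: Wed
Thursdays: 1984, 1990.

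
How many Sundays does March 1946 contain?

5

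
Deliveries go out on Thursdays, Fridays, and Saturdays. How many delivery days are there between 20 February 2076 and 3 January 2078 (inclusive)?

294

20 February 2076 is a Thursday.
From 20 February 2076 to 3 January 2078 is 684 days inclusive.
684 = 7 × 97 + 5, so there are 97 full weeks plus 5 extra days.
Each full week contributes 3 days from the set (Thu, Fri, Sat): 97 × 3 = 291.
The 5 extra days are Thu, Fri, Sat, Sun, Mon — 3 of them qualify.
Total: 291 + 3 = 294.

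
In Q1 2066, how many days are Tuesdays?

Jan 1, 2066 is a Friday.
That's 90 days from start to end, counting both.
90 = 7 × 12 + 6, so there are 12 full weeks plus 6 extra days.
Each full week contributes one Tuesday: 12 so far.
The 6 extra days are Fri, Sat, Sun, Mon, Tue, Wed — 1 of them qualifies.
Total: 12 + 1 = 13.

13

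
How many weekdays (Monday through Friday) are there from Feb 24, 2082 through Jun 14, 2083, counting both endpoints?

Feb 24, 2082 is a Tuesday.
From Feb 24, 2082 to Jun 14, 2083 is 476 days inclusive.
476 = 7 × 68, so the span is exactly 68 full weeks.
Each full week contributes 5 weekdays (Mon–Fri): 68 × 5 = 340.

340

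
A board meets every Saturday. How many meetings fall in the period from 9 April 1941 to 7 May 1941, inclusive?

9 April 1941 is a Wednesday.
From 9 April 1941 to 7 May 1941 is 29 days inclusive.
29 = 7 × 4 + 1, so there are 4 full weeks plus 1 extra day.
Each full week contributes one Saturday: 4 so far.
The 1 extra day is Wed — none qualify.
Total: 4 + 0 = 4.

4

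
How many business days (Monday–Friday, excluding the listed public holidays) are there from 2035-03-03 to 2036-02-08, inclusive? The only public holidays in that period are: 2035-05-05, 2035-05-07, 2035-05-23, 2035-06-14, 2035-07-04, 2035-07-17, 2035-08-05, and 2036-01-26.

240

2035-03-03 is a Saturday.
The range spans 343 days (inclusive of both endpoints).
343 = 7 × 49, so the span is exactly 49 full weeks.
Each full week contributes 5 weekdays (Mon–Fri): 49 × 5 = 245.
Total: 245.
Holidays: 2035-05-05 (Sat); 2035-05-07 (Mon); 2035-05-23 (Wed); 2035-06-14 (Thu); 2035-07-04 (Wed); 2035-07-17 (Tue); 2035-08-05 (Sun); 2036-01-26 (Sat).
5 of the 8 holidays fall on weekdays; the rest are weekends and were already excluded.
Business days: 245 − 5 = 240.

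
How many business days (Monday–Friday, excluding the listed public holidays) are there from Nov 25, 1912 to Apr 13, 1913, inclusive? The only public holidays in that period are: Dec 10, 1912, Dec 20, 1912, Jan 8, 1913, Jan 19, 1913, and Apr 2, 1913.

96

Nov 25, 1912 is a Monday.
That's 140 days from start to end, counting both.
140 = 7 × 20, so the span is exactly 20 full weeks.
Each full week contributes 5 weekdays (Mon–Fri): 20 × 5 = 100.
Holidays: Dec 10, 1912 (Tue); Dec 20, 1912 (Fri); Jan 8, 1913 (Wed); Jan 19, 1913 (Sun); Apr 2, 1913 (Wed).
4 of the 5 holidays fall on weekdays; the rest are weekends and were already excluded.
Business days: 100 − 4 = 96.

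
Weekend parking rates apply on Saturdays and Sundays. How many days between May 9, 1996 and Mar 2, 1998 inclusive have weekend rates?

May 9, 1996 is a Thursday.
That's 663 days from start to end, counting both.
663 = 7 × 94 + 5, so there are 94 full weeks plus 5 extra days.
Each full week contributes 2 weekend days (Sat, Sun): 94 × 2 = 188.
The 5 extra days are Thu, Fri, Sat, Sun, Mon — 2 of them qualify.
Total: 188 + 2 = 190.

190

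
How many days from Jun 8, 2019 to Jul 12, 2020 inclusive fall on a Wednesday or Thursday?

Jun 8, 2019 is a Saturday.
The range spans 401 days (inclusive of both endpoints).
401 = 7 × 57 + 2, so there are 57 full weeks plus 2 extra days.
Each full week contributes 2 days from the set (Wed, Thu): 57 × 2 = 114.
The 2 extra days are Saturday, Sunday — none qualify.
Total: 114 + 0 = 114.

114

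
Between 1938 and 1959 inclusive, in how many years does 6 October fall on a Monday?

Day of week of October 6 in each year:
1938: Thu, 1939: Fri, 1940: Sun, 1941: Mon ✓, 1942: Tue, 1943: Wed, 1944: Fri, 1945: Sat, 1946: Sun, 1947: Mon ✓, 1948: Wed, 1949: Thu, 1950: Fri, 1951: Sat, 1952: Mon ✓, 1953: Tue, 1954: Wed, 1955: Thu, 1956: Sat, 1957: Sun, 1958: Mon ✓, 1959: Tue
Mondays: 1941, 1947, 1952, 1958.

4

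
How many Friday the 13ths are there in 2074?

The 13th falls on a Friday when the month's 13th has weekday Fri.
Jan 13 is Sat; Feb 13 is Tue; Mar 13 is Tue; Apr 13 is Fri ✓; May 13 is Sun; Jun 13 is Wed; Jul 13 is Fri ✓; Aug 13 is Mon; Sep 13 is Thu; Oct 13 is Sat; Nov 13 is Tue; Dec 13 is Thu.
Friday the 13ths: Apr, Jul.

2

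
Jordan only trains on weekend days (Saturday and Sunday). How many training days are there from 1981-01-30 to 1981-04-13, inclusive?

22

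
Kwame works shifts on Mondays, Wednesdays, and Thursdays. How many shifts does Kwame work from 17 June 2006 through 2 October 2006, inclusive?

46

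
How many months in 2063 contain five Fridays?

4

A month has five Fridays exactly when Friday falls within its first (length − 28) days.
Jan: 31 days, starts Mon → 5 of Mon, Tue, Wed
Feb: 28 days, starts Thu → 5 of (none)
Mar: 31 days, starts Thu → 5 of Thu, Fri, Sat ✓
Apr: 30 days, starts Sun → 5 of Sun, Mon
May: 31 days, starts Tue → 5 of Tue, Wed, Thu
Jun: 30 days, starts Fri → 5 of Fri, Sat ✓
Jul: 31 days, starts Sun → 5 of Sun, Mon, Tue
Aug: 31 days, starts Wed → 5 of Wed, Thu, Fri ✓
Sep: 30 days, starts Sat → 5 of Sat, Sun
Oct: 31 days, starts Mon → 5 of Mon, Tue, Wed
Nov: 30 days, starts Thu → 5 of Thu, Fri ✓
Dec: 31 days, starts Sat → 5 of Sat, Sun, Mon
Months with five Fridays: Mar, Jun, Aug, Nov.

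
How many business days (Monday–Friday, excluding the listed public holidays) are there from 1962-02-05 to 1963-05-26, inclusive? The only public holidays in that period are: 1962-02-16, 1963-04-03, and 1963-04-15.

337 business days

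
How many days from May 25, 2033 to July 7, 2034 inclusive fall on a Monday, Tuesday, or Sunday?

May 25, 2033 is a Wednesday.
From May 25, 2033 to July 7, 2034 is 409 days inclusive.
409 = 7 × 58 + 3, so there are 58 full weeks plus 3 extra days.
Each full week contributes 3 days from the set (Mon, Tue, Sun): 58 × 3 = 174.
The 3 extra days are Wednesday, Thursday, Friday — none qualify.
Total: 174 + 0 = 174.

174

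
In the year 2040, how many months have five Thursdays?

4

A month has five Thursdays exactly when Thursday falls within its first (length − 28) days.
Jan: 31 days, starts Sun → 5 of Sun, Mon, Tue
Feb: 29 days, starts Wed → 5 of Wed
Mar: 31 days, starts Thu → 5 of Thu, Fri, Sat ✓
Apr: 30 days, starts Sun → 5 of Sun, Mon
May: 31 days, starts Tue → 5 of Tue, Wed, Thu ✓
Jun: 30 days, starts Fri → 5 of Fri, Sat
Jul: 31 days, starts Sun → 5 of Sun, Mon, Tue
Aug: 31 days, starts Wed → 5 of Wed, Thu, Fri ✓
Sep: 30 days, starts Sat → 5 of Sat, Sun
Oct: 31 days, starts Mon → 5 of Mon, Tue, Wed
Nov: 30 days, starts Thu → 5 of Thu, Fri ✓
Dec: 31 days, starts Sat → 5 of Sat, Sun, Mon
Months with five Thursdays: Mar, May, Aug, Nov.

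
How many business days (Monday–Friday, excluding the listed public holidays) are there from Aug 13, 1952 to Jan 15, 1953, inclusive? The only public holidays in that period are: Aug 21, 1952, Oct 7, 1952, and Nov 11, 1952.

109 business days

Aug 13, 1952 is a Wednesday.
From Aug 13, 1952 to Jan 15, 1953 is 156 days inclusive.
156 = 7 × 22 + 2, so there are 22 full weeks plus 2 extra days.
Each full week contributes 5 weekdays (Mon–Fri): 22 × 5 = 110.
The 2 extra days are Wednesday, Thursday — 2 of them qualify.
Total: 110 + 2 = 112.
Holidays: Aug 21, 1952 (Thu); Oct 7, 1952 (Tue); Nov 11, 1952 (Tue).
All 3 holidays fall on weekdays, so subtract 3.
Business days: 112 − 3 = 109.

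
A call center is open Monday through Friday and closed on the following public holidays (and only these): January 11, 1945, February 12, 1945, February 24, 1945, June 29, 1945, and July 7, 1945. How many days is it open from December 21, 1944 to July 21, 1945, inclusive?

December 21, 1944 is a Thursday.
From December 21, 1944 to July 21, 1945 is 213 days inclusive.
213 = 7 × 30 + 3, so there are 30 full weeks plus 3 extra days.
Each full week contributes 5 weekdays (Mon–Fri): 30 × 5 = 150.
The 3 extra days are Thu, Fri, Sat — 2 of them qualify.
Total: 150 + 2 = 152.
Holidays: January 11, 1945 (Thu); February 12, 1945 (Mon); February 24, 1945 (Sat); June 29, 1945 (Fri); July 7, 1945 (Sat).
3 of the 5 holidays fall on weekdays; the rest are weekends and were already excluded.
Business days: 152 − 3 = 149.

149 working days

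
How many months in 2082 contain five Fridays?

A month has five Fridays exactly when Friday falls within its first (length − 28) days.
Jan: 31 days, starts Thu → 5 of Thu, Fri, Sat ✓
Feb: 28 days, starts Sun → 5 of (none)
Mar: 31 days, starts Sun → 5 of Sun, Mon, Tue
Apr: 30 days, starts Wed → 5 of Wed, Thu
May: 31 days, starts Fri → 5 of Fri, Sat, Sun ✓
Jun: 30 days, starts Mon → 5 of Mon, Tue
Jul: 31 days, starts Wed → 5 of Wed, Thu, Fri ✓
Aug: 31 days, starts Sat → 5 of Sat, Sun, Mon
Sep: 30 days, starts Tue → 5 of Tue, Wed
Oct: 31 days, starts Thu → 5 of Thu, Fri, Sat ✓
Nov: 30 days, starts Sun → 5 of Sun, Mon
Dec: 31 days, starts Tue → 5 of Tue, Wed, Thu
Months with five Fridays: Jan, May, Jul, Oct.

4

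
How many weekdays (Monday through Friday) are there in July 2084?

21 weekdays

2084-07-01 is a Saturday.
From 2084-07-01 to 2084-07-31 is 31 days inclusive.
31 = 7 × 4 + 3, so there are 4 full weeks plus 3 extra days.
Each full week contributes 5 weekdays (Mon–Fri): 4 × 5 = 20.
The 3 extra days are Saturday, Sunday, Monday — 1 of them qualifies.
Total: 20 + 1 = 21.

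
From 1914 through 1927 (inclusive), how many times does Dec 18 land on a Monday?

2

Day of week of December 18 in each year:
1914: Fri, 1915: Sat, 1916: Mon ✓, 1917: Tue, 1918: Wed, 1919: Thu, 1920: Sat, 1921: Sun, 1922: Mon ✓, 1923: Tue, 1924: Thu, 1925: Fri, 1926: Sat, 1927: Sun
Mondays: 1916, 1922.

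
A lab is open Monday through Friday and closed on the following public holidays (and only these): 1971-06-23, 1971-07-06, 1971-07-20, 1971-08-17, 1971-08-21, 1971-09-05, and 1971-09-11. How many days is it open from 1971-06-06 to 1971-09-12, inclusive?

66

1971-06-06 is a Sunday.
From 1971-06-06 to 1971-09-12 is 99 days inclusive.
99 = 7 × 14 + 1, so there are 14 full weeks plus 1 extra day.
Each full week contributes 5 weekdays (Mon–Fri): 14 × 5 = 70.
The 1 extra day is Sun — none qualify.
Total: 70 + 0 = 70.
Holidays: 1971-06-23 (Wed); 1971-07-06 (Tue); 1971-07-20 (Tue); 1971-08-17 (Tue); 1971-08-21 (Sat); 1971-09-05 (Sun); 1971-09-11 (Sat).
4 of the 7 holidays fall on weekdays; the rest are weekends and were already excluded.
Business days: 70 − 4 = 66.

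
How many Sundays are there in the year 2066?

52

Jan 1, 2066 is a Friday.
The range spans 365 days (inclusive of both endpoints).
365 = 7 × 52 + 1, so there are 52 full weeks plus 1 extra day.
Each full week contributes one Sunday: 52 so far.
The 1 extra day is Fri — none qualify.
Total: 52 + 0 = 52.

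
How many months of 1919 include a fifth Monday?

A month has five Mondays exactly when Monday falls within its first (length − 28) days.
Jan: 31 days, starts Wed → 5 of Wed, Thu, Fri
Feb: 28 days, starts Sat → 5 of (none)
Mar: 31 days, starts Sat → 5 of Sat, Sun, Mon ✓
Apr: 30 days, starts Tue → 5 of Tue, Wed
May: 31 days, starts Thu → 5 of Thu, Fri, Sat
Jun: 30 days, starts Sun → 5 of Sun, Mon ✓
Jul: 31 days, starts Tue → 5 of Tue, Wed, Thu
Aug: 31 days, starts Fri → 5 of Fri, Sat, Sun
Sep: 30 days, starts Mon → 5 of Mon, Tue ✓
Oct: 31 days, starts Wed → 5 of Wed, Thu, Fri
Nov: 30 days, starts Sat → 5 of Sat, Sun
Dec: 31 days, starts Mon → 5 of Mon, Tue, Wed ✓
Months with five Mondays: Mar, Jun, Sep, Dec.

4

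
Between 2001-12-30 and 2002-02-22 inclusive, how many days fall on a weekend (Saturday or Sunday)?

2001-12-30 is a Sunday.
That's 55 days from start to end, counting both.
55 = 7 × 7 + 6, so there are 7 full weeks plus 6 extra days.
Each full week contributes 2 weekend days (Sat, Sun): 7 × 2 = 14.
The 6 extra days are Sun, Mon, Tue, Wed, Thu, Fri — 1 of them qualifies.
Total: 14 + 1 = 15.

15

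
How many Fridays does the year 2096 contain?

52

2096-01-01 is a Sunday.
The range spans 366 days (inclusive of both endpoints).
366 = 7 × 52 + 2, so there are 52 full weeks plus 2 extra days.
Each full week contributes one Friday: 52 so far.
The 2 extra days are Sunday, Monday — none qualify.
Total: 52 + 0 = 52.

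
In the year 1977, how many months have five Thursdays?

4

A month has five Thursdays exactly when Thursday falls within its first (length − 28) days.
Jan: 31 days, starts Sat → 5 of Sat, Sun, Mon
Feb: 28 days, starts Tue → 5 of (none)
Mar: 31 days, starts Tue → 5 of Tue, Wed, Thu ✓
Apr: 30 days, starts Fri → 5 of Fri, Sat
May: 31 days, starts Sun → 5 of Sun, Mon, Tue
Jun: 30 days, starts Wed → 5 of Wed, Thu ✓
Jul: 31 days, starts Fri → 5 of Fri, Sat, Sun
Aug: 31 days, starts Mon → 5 of Mon, Tue, Wed
Sep: 30 days, starts Thu → 5 of Thu, Fri ✓
Oct: 31 days, starts Sat → 5 of Sat, Sun, Mon
Nov: 30 days, starts Tue → 5 of Tue, Wed
Dec: 31 days, starts Thu → 5 of Thu, Fri, Sat ✓
Months with five Thursdays: Mar, Jun, Sep, Dec.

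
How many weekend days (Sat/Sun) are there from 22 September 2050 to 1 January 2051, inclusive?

30

22 September 2050 is a Thursday.
From 22 September 2050 to 1 January 2051 is 102 days inclusive.
102 = 7 × 14 + 4, so there are 14 full weeks plus 4 extra days.
Each full week contributes 2 weekend days (Sat, Sun): 14 × 2 = 28.
The 4 extra days are Thursday, Friday, Saturday, Sunday — 2 of them qualify.
Total: 28 + 2 = 30.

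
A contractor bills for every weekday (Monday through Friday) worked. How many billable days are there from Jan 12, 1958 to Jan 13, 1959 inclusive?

262

Jan 12, 1958 is a Sunday.
The range spans 367 days (inclusive of both endpoints).
367 = 7 × 52 + 3, so there are 52 full weeks plus 3 extra days.
Each full week contributes 5 weekdays (Mon–Fri): 52 × 5 = 260.
The 3 extra days are Sun, Mon, Tue — 2 of them qualify.
Total: 260 + 2 = 262.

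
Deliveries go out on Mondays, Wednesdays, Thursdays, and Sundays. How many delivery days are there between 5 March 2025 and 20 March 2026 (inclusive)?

5 March 2025 is a Wednesday.
From 5 March 2025 to 20 March 2026 is 381 days inclusive.
381 = 7 × 54 + 3, so there are 54 full weeks plus 3 extra days.
Each full week contributes 4 days from the set (Mon, Wed, Thu, Sun): 54 × 4 = 216.
The 3 extra days are Wed, Thu, Fri — 2 of them qualify.
Total: 216 + 2 = 218.

218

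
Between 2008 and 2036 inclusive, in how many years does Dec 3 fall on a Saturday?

Day of week of December 3 in each year:
2008: Wed, 2009: Thu, 2010: Fri, 2011: Sat ✓, 2012: Mon, 2013: Tue, 2014: Wed, 2015: Thu, 2016: Sat ✓, 2017: Sun, 2018: Mon, 2019: Tue, 2020: Thu, 2021: Fri, 2022: Sat ✓, 2023: Sun, 2024: Tue, 2025: Wed, 2026: Thu, 2027: Fri, 2028: Sun, 2029: Mon, 2030: Tue, 2031: Wed, 2032: Fri, 2033: Sat ✓, 2034: Sun, 2035: Mon, 2036: Wed
Saturdays: 2011, 2016, 2022, 2033.

4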